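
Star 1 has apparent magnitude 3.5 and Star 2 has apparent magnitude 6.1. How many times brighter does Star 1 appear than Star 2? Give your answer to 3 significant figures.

11.0

Magnitude difference = -2.6
Flux ratio = 10^(−0.4 Δm) = 10^(−0.4 × -2.6) = 10^1.040 = 10.96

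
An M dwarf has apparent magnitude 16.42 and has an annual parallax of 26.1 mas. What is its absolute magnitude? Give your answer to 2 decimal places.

p = 26.1 mas = 0.0261″ → d = 1/p = 38.31 pc
5 log₁₀(d/10 pc) = 5 log₁₀(38.31) − 5 = 2.917
M = m − 5 log₁₀(d/10) = 16.42 − 2.917 = 13.503

M ≈ 13.50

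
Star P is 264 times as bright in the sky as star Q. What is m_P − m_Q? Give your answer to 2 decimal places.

m_P − m_Q ≈ -6.05

Pogson: Δm = −2.5 log₁₀(ratio) = −2.5 log₁₀(264) = −2.5 × 2.4216 = -6.054
Star P is brighter, so it has the smaller magnitude: the difference is negative.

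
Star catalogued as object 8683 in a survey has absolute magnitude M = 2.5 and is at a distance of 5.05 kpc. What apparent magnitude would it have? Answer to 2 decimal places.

d = 5.05 kpc = 5050 pc
m = M + 5 log₁₀ d − 5 = 2.5 + 5·3.7033 − 5 = 16.016

m ≈ 16.02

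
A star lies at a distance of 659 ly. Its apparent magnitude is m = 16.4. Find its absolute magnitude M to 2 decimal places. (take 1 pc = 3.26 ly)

M ≈ 9.87

d = 659 ly / 3.26 = 202.1 pc
5 log₁₀(d/10 pc) = 5 log₁₀(202.1) − 5 = 6.528
M = m − 5 log₁₀(d/10) = 16.4 − 6.528 = 9.872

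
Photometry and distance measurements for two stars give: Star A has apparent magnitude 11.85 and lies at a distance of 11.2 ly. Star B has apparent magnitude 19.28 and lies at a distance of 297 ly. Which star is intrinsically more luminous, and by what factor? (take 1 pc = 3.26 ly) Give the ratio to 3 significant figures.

Star A is more luminous, by a factor of 1.33.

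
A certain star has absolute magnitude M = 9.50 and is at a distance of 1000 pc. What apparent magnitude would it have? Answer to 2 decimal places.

m = M + 5 log₁₀ d − 5 = 9.50 + 5·3.0000 − 5 = 19.500

m ≈ 19.50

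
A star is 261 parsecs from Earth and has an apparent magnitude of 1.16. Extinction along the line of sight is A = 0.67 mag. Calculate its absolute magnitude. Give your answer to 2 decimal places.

5 log₁₀(d/10 pc) = 5 log₁₀(261.0) − 5 = 7.083
M = m − 5 log₁₀(d/10) − A = 1.16 − 7.083 − 0.67 = -6.593

M ≈ -6.59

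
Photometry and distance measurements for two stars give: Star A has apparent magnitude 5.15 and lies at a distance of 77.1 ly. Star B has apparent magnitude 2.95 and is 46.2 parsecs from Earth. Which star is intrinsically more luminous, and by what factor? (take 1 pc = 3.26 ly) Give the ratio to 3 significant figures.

Star A: d = 77.1 ly / 3.26 = 23.65 pc
Star A: M = m − 5 log₁₀ d + 5 = 5.15 − 5·1.3738 + 5 = 3.281
Star B: M = m − 5 log₁₀ d + 5 = 2.95 − 5·1.6646 + 5 = -0.373
ΔM = M_A − M_B = 3.281 − (-0.373) = 3.654; smaller M is more luminous → Star B.
L ratio = 10^(0.4 |ΔM|) = 10^1.462 = 28.95

Star B is more luminous, by a factor of 28.9.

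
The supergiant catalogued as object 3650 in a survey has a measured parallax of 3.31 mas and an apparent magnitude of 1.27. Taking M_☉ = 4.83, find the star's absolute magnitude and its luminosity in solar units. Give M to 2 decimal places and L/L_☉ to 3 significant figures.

M ≈ -6.13; L/L_☉ ≈ 24200

d = 1/p = 1000/3.31 mas = 302.1 pc
M = m − 5 log₁₀ d + 5 = 1.27 − 5·2.4802 + 5 = -6.131
M − M_☉ = -6.131 − 4.83 = -10.961
L/L_☉ = 10^(−0.4 × -10.961) = 24230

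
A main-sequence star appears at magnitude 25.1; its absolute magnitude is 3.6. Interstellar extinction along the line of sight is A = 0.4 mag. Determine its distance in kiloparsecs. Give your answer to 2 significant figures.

m − M = 5 log₁₀(d/10 pc) + A  ⇒  25.1 − (3.6) − 0.4 = 5 log₁₀(d/10)
21.100 = 5 log₁₀(d/10)
log₁₀ d = (m − M − A)/5 + 1 = 5.2200
d = 10^5.2200 = 166000 pc
= 166.0 kpc

d ≈ 170 kpc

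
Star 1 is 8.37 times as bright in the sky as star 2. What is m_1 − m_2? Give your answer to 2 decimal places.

Pogson: Δm = −2.5 log₁₀(ratio) = −2.5 log₁₀(8.37) = −2.5 × 0.9227 = -2.307
Star 1 is brighter, so it has the smaller magnitude: the difference is negative.

m_1 − m_2 ≈ -2.31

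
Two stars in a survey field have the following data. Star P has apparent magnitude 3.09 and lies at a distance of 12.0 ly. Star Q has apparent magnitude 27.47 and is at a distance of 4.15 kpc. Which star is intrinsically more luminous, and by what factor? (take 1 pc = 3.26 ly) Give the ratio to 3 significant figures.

Star P is more luminous, by a factor of 4440.

Star P: d = 12.0 ly / 3.26 = 3.681 pc
Star P: M = m − 5 log₁₀ d + 5 = 3.09 − 5·0.5660 + 5 = 5.260
Star Q: d = 4.15 kpc = 4150 pc
Star Q: M = m − 5 log₁₀ d + 5 = 27.47 − 5·3.6180 + 5 = 14.380
ΔM = M_P − M_Q = 5.260 − (14.380) = -9.120; smaller M is more luminous → Star P.
L ratio = 10^(0.4 |ΔM|) = 10^3.648 = 4445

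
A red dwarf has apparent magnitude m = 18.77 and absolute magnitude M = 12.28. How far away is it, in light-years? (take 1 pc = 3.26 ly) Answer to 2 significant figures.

d ≈ 650 ly

Distance modulus: m − M = 18.77 − (12.28) = 6.490
m − M = 5 log₁₀ d − 5
log₁₀ d = (m − M)/5 + 1 = 2.2980
d = 10^2.2980 = 198.6 pc
= 647.5 ly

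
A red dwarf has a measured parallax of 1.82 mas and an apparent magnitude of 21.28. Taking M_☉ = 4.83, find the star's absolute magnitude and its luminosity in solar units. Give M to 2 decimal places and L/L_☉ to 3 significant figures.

d = 1/p = 1000/1.82 mas = 549.5 pc
M = m − 5 log₁₀ d + 5 = 21.28 − 5·2.7399 + 5 = 12.580
M − M_☉ = 12.580 − 4.83 = 7.750
L/L_☉ = 10^(−0.4 × 7.750) = 7.941×10^-4

M ≈ 12.58; L/L_☉ ≈ 7.94×10^-4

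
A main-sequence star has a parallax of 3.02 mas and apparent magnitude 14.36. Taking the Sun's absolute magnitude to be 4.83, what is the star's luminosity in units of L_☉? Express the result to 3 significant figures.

d = 1/p = 1000/3.02 mas = 331.1 pc
M = m − 5 log₁₀ d + 5 = 14.36 − 5·2.5200 + 5 = 6.760
M − M_☉ = 6.760 − 4.83 = 1.930
L/L_☉ = 10^(−0.4 × 1.930) = 0.1690

L/L_☉ ≈ 0.169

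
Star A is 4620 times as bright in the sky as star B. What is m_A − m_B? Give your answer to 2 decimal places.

m_A − m_B ≈ -9.16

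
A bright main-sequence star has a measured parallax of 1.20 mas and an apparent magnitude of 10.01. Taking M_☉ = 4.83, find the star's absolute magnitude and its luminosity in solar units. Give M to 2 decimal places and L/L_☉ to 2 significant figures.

d = 1/p = 1000/1.20 mas = 833.3 pc
M = m − 5 log₁₀ d + 5 = 10.01 − 5·2.9208 + 5 = 0.406
M − M_☉ = 0.406 − 4.83 = -4.424
L/L_☉ = 10^(−0.4 × -4.424) = 58.84

M ≈ 0.41; L/L_☉ ≈ 59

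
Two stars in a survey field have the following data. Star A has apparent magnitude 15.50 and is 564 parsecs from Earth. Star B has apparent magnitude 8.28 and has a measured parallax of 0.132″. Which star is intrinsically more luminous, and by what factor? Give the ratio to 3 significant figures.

Star A is more luminous, by a factor of 7.17.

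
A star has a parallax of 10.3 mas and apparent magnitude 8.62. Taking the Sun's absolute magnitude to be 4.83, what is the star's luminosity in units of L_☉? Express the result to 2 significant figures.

d = 1/p = 1000/10.3 mas = 97.09 pc
M = m − 5 log₁₀ d + 5 = 8.62 − 5·1.9872 + 5 = 3.684
M − M_☉ = 3.684 − 4.83 = -1.146
L/L_☉ = 10^(−0.4 × -1.146) = 2.873

L/L_☉ ≈ 2.9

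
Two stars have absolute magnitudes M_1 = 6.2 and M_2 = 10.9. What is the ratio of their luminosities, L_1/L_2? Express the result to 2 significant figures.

L_1/L_2 ≈ 76

ΔM = M_1 − M_2 = -4.7
L_1/L_2 = 10^(−0.4 ΔM) = 10^1.880 = 75.86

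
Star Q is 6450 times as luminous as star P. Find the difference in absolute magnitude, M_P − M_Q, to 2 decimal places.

Pogson: ΔM = −2.5 log₁₀(ratio) = −2.5 log₁₀(6450) = −2.5 × 3.8096 = -9.524
Star Q is brighter so has the smaller magnitude: M_P − M_Q is positive.

M_P − M_Q ≈ 9.52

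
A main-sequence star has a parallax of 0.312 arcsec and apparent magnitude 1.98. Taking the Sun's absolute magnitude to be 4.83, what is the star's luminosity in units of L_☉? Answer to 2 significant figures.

L/L_☉ ≈ 1.4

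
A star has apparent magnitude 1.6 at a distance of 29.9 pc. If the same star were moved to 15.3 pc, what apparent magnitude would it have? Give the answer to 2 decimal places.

m ≈ 0.15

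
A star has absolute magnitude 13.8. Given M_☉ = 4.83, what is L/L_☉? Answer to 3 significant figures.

L/L_☉ ≈ 2.58×10^-4

M − M_☉ = 13.8 − 4.83 = 8.970
L/L_☉ = 10^(−0.4 (M − M_☉)) = 10^-3.588 = 2.582×10^-4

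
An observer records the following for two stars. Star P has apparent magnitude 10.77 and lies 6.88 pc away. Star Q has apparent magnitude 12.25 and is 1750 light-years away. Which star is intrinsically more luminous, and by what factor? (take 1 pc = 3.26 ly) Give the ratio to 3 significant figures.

Star Q is more luminous, by a factor of 1560.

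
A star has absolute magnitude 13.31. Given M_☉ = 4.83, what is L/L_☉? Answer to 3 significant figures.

M − M_☉ = 13.31 − 4.83 = 8.480
L/L_☉ = 10^(−0.4 (M − M_☉)) = 10^-3.392 = 4.055×10^-4

L/L_☉ ≈ 4.06×10^-4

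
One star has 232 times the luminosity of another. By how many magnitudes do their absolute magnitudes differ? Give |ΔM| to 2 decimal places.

|ΔM| ≈ 5.91

Pogson: ΔM = −2.5 log₁₀(ratio) = −2.5 log₁₀(232) = −2.5 × 2.3655 = -5.914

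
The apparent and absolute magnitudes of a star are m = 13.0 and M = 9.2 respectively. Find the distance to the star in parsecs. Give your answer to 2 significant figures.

d ≈ 58 pc

Distance modulus: m − M = 13.0 − (9.2) = 3.800
m − M = 5 log₁₀ d − 5
log₁₀ d = (m − M)/5 + 1 = 1.7600
d = 10^1.7600 = 57.54 pc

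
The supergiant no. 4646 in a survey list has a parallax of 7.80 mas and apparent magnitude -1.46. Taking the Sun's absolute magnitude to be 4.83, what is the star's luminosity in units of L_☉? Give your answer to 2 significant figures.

L/L_☉ ≈ 54000

d = 1/p = 1000/7.80 mas = 128.2 pc
M = m − 5 log₁₀ d + 5 = -1.46 − 5·2.1079 + 5 = -7.000
M − M_☉ = -7.000 − 4.83 = -11.830
L/L_☉ = 10^(−0.4 × -11.830) = 53930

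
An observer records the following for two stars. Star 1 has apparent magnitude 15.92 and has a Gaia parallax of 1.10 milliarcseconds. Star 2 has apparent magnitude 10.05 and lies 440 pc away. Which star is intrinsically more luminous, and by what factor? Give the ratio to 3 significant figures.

Star 2 is more luminous, by a factor of 52.2.

Star 1: p = 1.10 mas = 1.10×10^-3″ → d = 1/p = 909.1 pc
Star 1: M = m − 5 log₁₀ d + 5 = 15.92 − 5·2.9586 + 5 = 6.127
Star 2: M = m − 5 log₁₀ d + 5 = 10.05 − 5·2.6435 + 5 = 1.833
ΔM = M_1 − M_2 = 6.127 − (1.833) = 4.294; smaller M is more luminous → Star 2.
L ratio = 10^(0.4 |ΔM|) = 10^1.718 = 52.20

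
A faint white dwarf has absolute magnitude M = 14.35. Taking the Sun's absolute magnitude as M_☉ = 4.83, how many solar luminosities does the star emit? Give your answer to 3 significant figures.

M − M_☉ = 14.35 − 4.83 = 9.520
L/L_☉ = 10^(−0.4 (M − M_☉)) = 10^-3.808 = 1.556×10^-4

L/L_☉ ≈ 1.56×10^-4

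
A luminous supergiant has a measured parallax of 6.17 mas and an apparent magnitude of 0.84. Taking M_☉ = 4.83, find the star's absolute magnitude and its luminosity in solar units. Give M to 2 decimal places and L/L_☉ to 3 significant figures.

M ≈ -5.21; L/L_☉ ≈ 10400

d = 1/p = 1000/6.17 mas = 162.1 pc
M = m − 5 log₁₀ d + 5 = 0.84 − 5·2.2097 + 5 = -5.209
M − M_☉ = -5.209 − 4.83 = -10.039
L/L_☉ = 10^(−0.4 × -10.039) = 10360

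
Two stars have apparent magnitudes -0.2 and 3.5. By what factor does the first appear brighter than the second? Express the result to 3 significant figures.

30.2

Δm = -0.2 − (3.5) = -3.7
Flux ratio = 10^(−0.4 Δm) = 10^(−0.4 × -3.7) = 10^1.480 = 30.20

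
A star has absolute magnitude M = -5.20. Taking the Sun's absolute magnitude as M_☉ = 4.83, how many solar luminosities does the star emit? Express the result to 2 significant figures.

L/L_☉ ≈ 10000

M − M_☉ = -5.20 − 4.83 = -10.030
L/L_☉ = 10^(−0.4 (M − M_☉)) = 10^4.012 = 10280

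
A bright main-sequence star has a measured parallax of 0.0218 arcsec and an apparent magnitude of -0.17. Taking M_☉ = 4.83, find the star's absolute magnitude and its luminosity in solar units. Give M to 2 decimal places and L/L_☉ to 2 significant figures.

M ≈ -3.48; L/L_☉ ≈ 2100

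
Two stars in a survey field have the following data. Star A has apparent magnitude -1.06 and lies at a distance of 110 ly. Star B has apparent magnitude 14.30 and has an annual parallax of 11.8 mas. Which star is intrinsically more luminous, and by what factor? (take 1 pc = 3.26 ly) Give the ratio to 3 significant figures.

Star A: d = 110 ly / 3.26 = 33.74 pc
Star A: M = m − 5 log₁₀ d + 5 = -1.06 − 5·1.5282 + 5 = -3.701
Star B: p = 11.8 mas = 0.0118″ → d = 1/p = 84.75 pc
Star B: M = m − 5 log₁₀ d + 5 = 14.30 − 5·1.9281 + 5 = 9.659
ΔM = M_A − M_B = -3.701 − (9.659) = -13.360; smaller M is more luminous → Star A.
L ratio = 10^(0.4 |ΔM|) = 10^5.344 = 220900

Star A is more luminous, by a factor of 221000.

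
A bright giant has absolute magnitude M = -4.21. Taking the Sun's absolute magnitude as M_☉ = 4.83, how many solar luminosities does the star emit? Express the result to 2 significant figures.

L/L_☉ ≈ 4100

M − M_☉ = -4.21 − 4.83 = -9.040
L/L_☉ = 10^(−0.4 (M − M_☉)) = 10^3.616 = 4130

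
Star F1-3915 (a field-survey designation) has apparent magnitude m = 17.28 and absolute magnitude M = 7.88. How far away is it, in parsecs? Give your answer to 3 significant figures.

μ = m − M = 9.400
m − M = 5 log₁₀ d − 5
log₁₀ d = (m − M)/5 + 1 = 2.8800
d = 10^2.8800 = 758.6 pc

d ≈ 759 pc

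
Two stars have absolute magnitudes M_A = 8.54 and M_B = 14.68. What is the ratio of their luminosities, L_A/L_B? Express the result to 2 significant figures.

L_A/L_B ≈ 290

ΔM = M_A − M_B = -6.14
L_A/L_B = 10^(−0.4 ΔM) = 10^2.456 = 285.8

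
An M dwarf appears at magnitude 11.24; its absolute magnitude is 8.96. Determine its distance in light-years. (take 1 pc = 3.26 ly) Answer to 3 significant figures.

Distance modulus: m − M = 11.24 − (8.96) = 2.280
m − M = 5 log₁₀ d − 5
log₁₀ d = (m − M)/5 + 1 = 1.4560
d = 10^1.4560 = 28.58 pc
= 93.16 ly

d ≈ 93.2 ly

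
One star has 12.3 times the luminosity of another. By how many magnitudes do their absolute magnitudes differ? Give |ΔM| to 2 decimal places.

Pogson: ΔM = −2.5 log₁₀(ratio) = −2.5 log₁₀(12.3) = −2.5 × 1.0899 = -2.725

|ΔM| ≈ 2.72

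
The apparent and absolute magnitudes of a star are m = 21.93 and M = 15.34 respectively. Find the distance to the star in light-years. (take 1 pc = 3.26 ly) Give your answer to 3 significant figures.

d ≈ 678 ly

Distance modulus: m − M = 21.93 − (15.34) = 6.590
m − M = 5 log₁₀ d − 5
log₁₀ d = (m − M)/5 + 1 = 2.3180
d = 10^2.3180 = 208.0 pc
= 678.0 ly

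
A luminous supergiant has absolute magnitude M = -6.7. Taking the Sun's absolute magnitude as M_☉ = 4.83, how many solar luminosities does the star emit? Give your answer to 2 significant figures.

M − M_☉ = -6.7 − 4.83 = -11.530
L/L_☉ = 10^(−0.4 (M − M_☉)) = 10^4.612 = 40930

L/L_☉ ≈ 41000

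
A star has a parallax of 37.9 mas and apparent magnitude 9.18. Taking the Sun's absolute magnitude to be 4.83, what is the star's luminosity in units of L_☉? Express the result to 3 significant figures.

L/L_☉ ≈ 0.127

d = 1/p = 1000/37.9 mas = 26.39 pc
M = m − 5 log₁₀ d + 5 = 9.18 − 5·1.4214 + 5 = 7.073
M − M_☉ = 7.073 − 4.83 = 2.243
L/L_☉ = 10^(−0.4 × 2.243) = 0.1267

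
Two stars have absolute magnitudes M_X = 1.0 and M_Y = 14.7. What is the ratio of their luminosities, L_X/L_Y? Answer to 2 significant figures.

ΔM = M_X − M_Y = -13.7
L_X/L_Y = 10^(−0.4 ΔM) = 10^5.480 = 302000

L_X/L_Y ≈ 300000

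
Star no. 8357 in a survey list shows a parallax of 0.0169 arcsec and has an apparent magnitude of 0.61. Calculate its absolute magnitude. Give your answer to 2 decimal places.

M ≈ -3.25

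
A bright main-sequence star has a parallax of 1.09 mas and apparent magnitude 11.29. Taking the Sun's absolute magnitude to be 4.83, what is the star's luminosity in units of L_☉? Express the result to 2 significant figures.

d = 1/p = 1000/1.09 mas = 917.4 pc
M = m − 5 log₁₀ d + 5 = 11.29 − 5·2.9626 + 5 = 1.477
M − M_☉ = 1.477 − 4.83 = -3.353
L/L_☉ = 10^(−0.4 × -3.353) = 21.94

L/L_☉ ≈ 22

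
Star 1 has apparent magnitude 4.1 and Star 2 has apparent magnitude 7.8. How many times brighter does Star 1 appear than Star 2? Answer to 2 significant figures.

30

Δm = 4.1 − (7.8) = -3.7
Flux ratio = 10^(−0.4 Δm) = 10^(−0.4 × -3.7) = 10^1.480 = 30.20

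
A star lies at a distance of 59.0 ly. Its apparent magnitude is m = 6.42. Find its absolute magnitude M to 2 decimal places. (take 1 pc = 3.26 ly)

M ≈ 5.13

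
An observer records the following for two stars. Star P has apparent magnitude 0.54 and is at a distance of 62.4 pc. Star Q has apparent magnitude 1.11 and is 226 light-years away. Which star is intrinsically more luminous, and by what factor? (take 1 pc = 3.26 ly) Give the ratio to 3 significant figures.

Star P is more luminous, by a factor of 1.37.

Star P: M = m − 5 log₁₀ d + 5 = 0.54 − 5·1.7952 + 5 = -3.436
Star Q: d = 226 ly / 3.26 = 69.33 pc
Star Q: M = m − 5 log₁₀ d + 5 = 1.11 − 5·1.8409 + 5 = -3.094
ΔM = M_P − M_Q = -3.436 − (-3.094) = -0.341; smaller M is more luminous → Star P.
L ratio = 10^(0.4 |ΔM|) = 10^0.137 = 1.370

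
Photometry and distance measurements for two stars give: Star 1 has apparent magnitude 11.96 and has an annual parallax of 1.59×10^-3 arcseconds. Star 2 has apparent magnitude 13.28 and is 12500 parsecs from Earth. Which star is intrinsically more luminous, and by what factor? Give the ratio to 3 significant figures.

Star 1: d = 1/p = 1/1.59×10^-3″ = 628.9 pc
Star 1: M = m − 5 log₁₀ d + 5 = 11.96 − 5·2.7986 + 5 = 2.967
Star 2: M = m − 5 log₁₀ d + 5 = 13.28 − 5·4.0969 + 5 = -2.205
ΔM = M_1 − M_2 = 2.967 − (-2.205) = 5.172; smaller M is more luminous → Star 2.
L ratio = 10^(0.4 |ΔM|) = 10^2.069 = 117.1

Star 2 is more luminous, by a factor of 117.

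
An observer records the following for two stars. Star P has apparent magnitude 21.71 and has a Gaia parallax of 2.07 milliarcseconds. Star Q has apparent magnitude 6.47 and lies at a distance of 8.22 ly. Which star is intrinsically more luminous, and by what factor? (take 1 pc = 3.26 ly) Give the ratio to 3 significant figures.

Star Q is more luminous, by a factor of 34.0.

Star P: p = 2.07 mas = 2.07×10^-3″ → d = 1/p = 483.1 pc
Star P: M = m − 5 log₁₀ d + 5 = 21.71 − 5·2.6840 + 5 = 13.290
Star Q: d = 8.22 ly / 3.26 = 2.521 pc
Star Q: M = m − 5 log₁₀ d + 5 = 6.47 − 5·0.4017 + 5 = 9.462
ΔM = M_P − M_Q = 13.290 − (9.462) = 3.828; smaller M is more luminous → Star Q.
L ratio = 10^(0.4 |ΔM|) = 10^1.531 = 33.98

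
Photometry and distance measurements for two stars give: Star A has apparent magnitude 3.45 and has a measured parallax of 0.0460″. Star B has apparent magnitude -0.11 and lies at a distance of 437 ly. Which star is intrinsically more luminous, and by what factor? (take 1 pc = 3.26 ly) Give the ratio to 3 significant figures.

Star B is more luminous, by a factor of 1010.

Star A: d = 1/p = 1/0.0460″ = 21.74 pc
Star A: M = m − 5 log₁₀ d + 5 = 3.45 − 5·1.3372 + 5 = 1.764
Star B: d = 437 ly / 3.26 = 134.0 pc
Star B: M = m − 5 log₁₀ d + 5 = -0.11 − 5·2.1273 + 5 = -5.746
ΔM = M_A − M_B = 1.764 − (-5.746) = 7.510; smaller M is more luminous → Star B.
L ratio = 10^(0.4 |ΔM|) = 10^3.004 = 1009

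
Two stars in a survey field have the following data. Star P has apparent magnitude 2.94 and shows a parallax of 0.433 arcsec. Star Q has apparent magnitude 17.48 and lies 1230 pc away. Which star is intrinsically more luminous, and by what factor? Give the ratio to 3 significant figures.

Star P is more luminous, by a factor of 2.31.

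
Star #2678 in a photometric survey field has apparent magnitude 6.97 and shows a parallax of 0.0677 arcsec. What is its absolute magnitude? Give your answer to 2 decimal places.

d = 1/p = 1/0.0677″ = 14.77 pc
5 log₁₀(d/10 pc) = 5 log₁₀(14.77) − 5 = 0.847
M = m − 5 log₁₀(d/10) = 6.97 − 0.847 = 6.123

M ≈ 6.12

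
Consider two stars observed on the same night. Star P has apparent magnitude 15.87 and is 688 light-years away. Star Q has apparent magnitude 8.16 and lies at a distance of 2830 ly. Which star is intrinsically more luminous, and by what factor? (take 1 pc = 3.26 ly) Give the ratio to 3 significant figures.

Star P: d = 688 ly / 3.26 = 211.0 pc
Star P: M = m − 5 log₁₀ d + 5 = 15.87 − 5·2.3244 + 5 = 9.248
Star Q: d = 2830 ly / 3.26 = 868.1 pc
Star Q: M = m − 5 log₁₀ d + 5 = 8.16 − 5·2.9386 + 5 = -1.533
ΔM = M_P − M_Q = 9.248 − (-1.533) = 10.781; smaller M is more luminous → Star Q.
L ratio = 10^(0.4 |ΔM|) = 10^4.312 = 20530

Star Q is more luminous, by a factor of 20500.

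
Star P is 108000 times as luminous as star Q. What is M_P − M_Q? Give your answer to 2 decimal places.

Pogson: ΔM = −2.5 log₁₀(ratio) = −2.5 log₁₀(108000) = −2.5 × 5.0334 = -12.584
Star P is brighter, so it has the smaller magnitude: the difference is negative.

M_P − M_Q ≈ -12.58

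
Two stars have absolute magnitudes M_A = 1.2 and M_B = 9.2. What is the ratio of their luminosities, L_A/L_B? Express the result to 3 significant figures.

L_A/L_B ≈ 1580

ΔM = M_A − M_B = -8.0
L_A/L_B = 10^(−0.4 ΔM) = 10^3.200 = 1585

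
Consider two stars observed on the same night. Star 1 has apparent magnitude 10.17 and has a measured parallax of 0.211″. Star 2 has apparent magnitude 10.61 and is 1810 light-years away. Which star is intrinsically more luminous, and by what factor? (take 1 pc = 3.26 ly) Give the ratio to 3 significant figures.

Star 2 is more luminous, by a factor of 9150.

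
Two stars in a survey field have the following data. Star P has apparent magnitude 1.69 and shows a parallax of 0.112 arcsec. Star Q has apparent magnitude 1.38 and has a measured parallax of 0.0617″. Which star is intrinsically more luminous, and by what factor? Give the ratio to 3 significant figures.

Star Q is more luminous, by a factor of 4.38.

Star P: d = 1/p = 1/0.112″ = 8.929 pc
Star P: M = m − 5 log₁₀ d + 5 = 1.69 − 5·0.9508 + 5 = 1.936
Star Q: d = 1/p = 1/0.0617″ = 16.21 pc
Star Q: M = m − 5 log₁₀ d + 5 = 1.38 − 5·1.2097 + 5 = 0.331
ΔM = M_P − M_Q = 1.936 − (0.331) = 1.605; smaller M is more luminous → Star Q.
L ratio = 10^(0.4 |ΔM|) = 10^0.642 = 4.384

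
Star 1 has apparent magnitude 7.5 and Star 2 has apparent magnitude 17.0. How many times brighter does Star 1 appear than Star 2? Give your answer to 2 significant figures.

Magnitude difference = -9.5
Flux ratio = 10^(−0.4 Δm) = 10^(−0.4 × -9.5) = 10^3.800 = 6310

6300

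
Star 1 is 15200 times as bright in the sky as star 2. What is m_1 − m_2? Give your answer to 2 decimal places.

Pogson: Δm = −2.5 log₁₀(ratio) = −2.5 log₁₀(15200) = −2.5 × 4.1818 = -10.455
Star 1 is brighter, so it has the smaller magnitude: the difference is negative.

m_1 − m_2 ≈ -10.45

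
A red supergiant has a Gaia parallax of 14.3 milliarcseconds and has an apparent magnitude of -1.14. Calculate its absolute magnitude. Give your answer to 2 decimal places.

p = 14.3 mas = 0.0143″ → d = 1/p = 69.93 pc
5 log₁₀(d/10 pc) = 5 log₁₀(69.93) − 5 = 4.223
M = m − 5 log₁₀(d/10) = -1.14 − 4.223 = -5.363

M ≈ -5.36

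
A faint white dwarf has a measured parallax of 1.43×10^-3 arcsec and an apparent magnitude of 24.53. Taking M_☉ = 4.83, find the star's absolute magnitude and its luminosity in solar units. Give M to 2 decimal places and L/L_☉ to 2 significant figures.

M ≈ 15.31; L/L_☉ ≈ 6.4×10^-5

d = 1/p = 1/1.43×10^-3″ = 699.3 pc
M = m − 5 log₁₀ d + 5 = 24.53 − 5·2.8447 + 5 = 15.307
M − M_☉ = 15.307 − 4.83 = 10.477
L/L_☉ = 10^(−0.4 × 10.477) = 6.447×10^-5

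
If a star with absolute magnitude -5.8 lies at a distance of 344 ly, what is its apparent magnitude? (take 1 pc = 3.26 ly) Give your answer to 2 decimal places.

m ≈ -0.68

d = 344 ly / 3.26 = 105.5 pc
m = M + 5 log₁₀ d − 5 = -5.8 + 5·2.0233 − 5 = -0.683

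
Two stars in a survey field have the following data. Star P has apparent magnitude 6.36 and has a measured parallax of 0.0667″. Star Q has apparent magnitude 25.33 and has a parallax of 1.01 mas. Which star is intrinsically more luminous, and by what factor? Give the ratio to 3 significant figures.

Star P: d = 1/p = 1/0.0667″ = 14.99 pc
Star P: M = m − 5 log₁₀ d + 5 = 6.36 − 5·1.1759 + 5 = 5.481
Star Q: p = 1.01 mas = 1.01×10^-3″ → d = 1/p = 990.1 pc
Star Q: M = m − 5 log₁₀ d + 5 = 25.33 − 5·2.9957 + 5 = 15.352
ΔM = M_P − M_Q = 5.481 − (15.352) = -9.871; smaller M is more luminous → Star P.
L ratio = 10^(0.4 |ΔM|) = 10^3.948 = 8880

Star P is more luminous, by a factor of 8880.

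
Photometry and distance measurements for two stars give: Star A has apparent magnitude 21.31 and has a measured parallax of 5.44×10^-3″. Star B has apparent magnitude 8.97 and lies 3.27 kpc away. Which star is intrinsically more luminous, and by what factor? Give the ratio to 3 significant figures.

Star A: d = 1/p = 1/5.44×10^-3″ = 183.8 pc
Star A: M = m − 5 log₁₀ d + 5 = 21.31 − 5·2.2644 + 5 = 14.988
Star B: d = 3.27 kpc = 3270 pc
Star B: M = m − 5 log₁₀ d + 5 = 8.97 − 5·3.5145 + 5 = -3.603
ΔM = M_A − M_B = 14.988 − (-3.603) = 18.591; smaller M is more luminous → Star B.
L ratio = 10^(0.4 |ΔM|) = 10^7.436 = 2.731×10^7

Star B is more luminous, by a factor of 2.73×10^7.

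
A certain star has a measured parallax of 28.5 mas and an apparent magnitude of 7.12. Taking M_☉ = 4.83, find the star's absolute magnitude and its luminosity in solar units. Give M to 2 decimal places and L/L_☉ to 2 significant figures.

M ≈ 4.39; L/L_☉ ≈ 1.5

d = 1/p = 1000/28.5 mas = 35.09 pc
M = m − 5 log₁₀ d + 5 = 7.12 − 5·1.5452 + 5 = 4.394
M − M_☉ = 4.394 − 4.83 = -0.436
L/L_☉ = 10^(−0.4 × -0.436) = 1.494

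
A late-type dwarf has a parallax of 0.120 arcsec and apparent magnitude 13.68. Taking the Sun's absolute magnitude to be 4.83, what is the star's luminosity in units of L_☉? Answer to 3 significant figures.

d = 1/p = 1/0.120″ = 8.333 pc
M = m − 5 log₁₀ d + 5 = 13.68 − 5·0.9208 + 5 = 14.076
M − M_☉ = 14.076 − 4.83 = 9.246
L/L_☉ = 10^(−0.4 × 9.246) = 2.003×10^-4

L/L_☉ ≈ 2.00×10^-4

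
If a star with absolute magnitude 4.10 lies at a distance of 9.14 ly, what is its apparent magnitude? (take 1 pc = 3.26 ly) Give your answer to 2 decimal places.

m ≈ 1.34

d = 9.14 ly / 3.26 = 2.804 pc
m = M + 5 log₁₀ d − 5 = 4.10 + 5·0.4477 − 5 = 1.339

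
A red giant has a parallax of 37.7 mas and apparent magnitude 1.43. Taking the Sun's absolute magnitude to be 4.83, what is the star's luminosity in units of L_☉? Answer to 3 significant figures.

L/L_☉ ≈ 161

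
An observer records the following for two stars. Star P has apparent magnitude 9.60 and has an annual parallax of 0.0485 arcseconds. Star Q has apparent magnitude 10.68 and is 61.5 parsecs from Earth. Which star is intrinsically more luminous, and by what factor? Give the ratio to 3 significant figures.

Star Q is more luminous, by a factor of 3.29.

Star P: d = 1/p = 1/0.0485″ = 20.62 pc
Star P: M = m − 5 log₁₀ d + 5 = 9.60 − 5·1.3143 + 5 = 8.029
Star Q: M = m − 5 log₁₀ d + 5 = 10.68 − 5·1.7889 + 5 = 6.736
ΔM = M_P − M_Q = 8.029 − (6.736) = 1.293; smaller M is more luminous → Star Q.
L ratio = 10^(0.4 |ΔM|) = 10^0.517 = 3.290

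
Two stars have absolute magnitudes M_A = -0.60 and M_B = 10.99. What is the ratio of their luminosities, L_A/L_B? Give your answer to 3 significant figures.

ΔM = M_A − M_B = -11.59
L_A/L_B = 10^(−0.4 ΔM) = 10^4.636 = 43250

L_A/L_B ≈ 43300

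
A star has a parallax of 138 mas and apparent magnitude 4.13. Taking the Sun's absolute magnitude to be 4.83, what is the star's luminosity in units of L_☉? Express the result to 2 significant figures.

L/L_☉ ≈ 1.0

d = 1/p = 1000/138 mas = 7.246 pc
M = m − 5 log₁₀ d + 5 = 4.13 − 5·0.8601 + 5 = 4.829
M − M_☉ = 4.829 − 4.83 = -0.001
L/L_☉ = 10^(−0.4 × -0.001) = 1.001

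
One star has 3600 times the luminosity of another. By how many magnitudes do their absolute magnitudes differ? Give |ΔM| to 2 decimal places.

Pogson: ΔM = −2.5 log₁₀(ratio) = −2.5 log₁₀(3600) = −2.5 × 3.5563 = -8.891

|ΔM| ≈ 8.89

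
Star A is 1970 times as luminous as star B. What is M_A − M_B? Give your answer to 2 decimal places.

Pogson: ΔM = −2.5 log₁₀(ratio) = −2.5 log₁₀(1970) = −2.5 × 3.2945 = -8.236
Star A is brighter, so it has the smaller magnitude: the difference is negative.

M_A − M_B ≈ -8.24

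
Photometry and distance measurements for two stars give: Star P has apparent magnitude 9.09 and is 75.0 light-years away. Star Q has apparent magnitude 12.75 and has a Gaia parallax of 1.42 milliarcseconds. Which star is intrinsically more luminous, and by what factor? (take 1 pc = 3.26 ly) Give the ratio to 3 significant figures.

Star P: d = 75.0 ly / 3.26 = 23.01 pc
Star P: M = m − 5 log₁₀ d + 5 = 9.09 − 5·1.3618 + 5 = 7.281
Star Q: p = 1.42 mas = 1.42×10^-3″ → d = 1/p = 704.2 pc
Star Q: M = m − 5 log₁₀ d + 5 = 12.75 − 5·2.8477 + 5 = 3.511
ΔM = M_P − M_Q = 7.281 − (3.511) = 3.769; smaller M is more luminous → Star Q.
L ratio = 10^(0.4 |ΔM|) = 10^1.508 = 32.19

Star Q is more luminous, by a factor of 32.2.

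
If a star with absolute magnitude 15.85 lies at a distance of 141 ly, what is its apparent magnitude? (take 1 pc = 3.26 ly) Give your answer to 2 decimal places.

d = 141 ly / 3.26 = 43.25 pc
m = M + 5 log₁₀ d − 5 = 15.85 + 5·1.6360 − 5 = 19.030

m ≈ 19.03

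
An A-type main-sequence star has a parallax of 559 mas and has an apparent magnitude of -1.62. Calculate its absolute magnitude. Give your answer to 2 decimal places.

p = 559 mas = 0.559″ → d = 1/p = 1.789 pc
5 log₁₀(d/10 pc) = 5 log₁₀(1.789) − 5 = -3.737
M = m − 5 log₁₀(d/10) = -1.62 + 3.737 = 2.117

M ≈ 2.12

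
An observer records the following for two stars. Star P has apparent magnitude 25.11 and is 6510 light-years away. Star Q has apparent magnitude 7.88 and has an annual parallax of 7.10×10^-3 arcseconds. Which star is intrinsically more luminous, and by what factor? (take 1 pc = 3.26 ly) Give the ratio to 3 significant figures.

Star Q is more luminous, by a factor of 38800.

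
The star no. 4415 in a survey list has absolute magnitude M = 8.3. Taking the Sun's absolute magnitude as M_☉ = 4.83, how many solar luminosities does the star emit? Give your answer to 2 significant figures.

L/L_☉ ≈ 0.041

M − M_☉ = 8.3 − 4.83 = 3.470
L/L_☉ = 10^(−0.4 (M − M_☉)) = 10^-1.388 = 0.04093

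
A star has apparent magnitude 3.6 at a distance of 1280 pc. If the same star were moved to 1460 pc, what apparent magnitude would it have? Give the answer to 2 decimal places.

m ≈ 3.89

Flux ∝ 1/d², so Δm = 5 log₁₀(d₂/d₁) = 5 log₁₀(1460/1280) = 0.286
m₂ = m₁ + Δm = 3.6 + (0.286) = 3.886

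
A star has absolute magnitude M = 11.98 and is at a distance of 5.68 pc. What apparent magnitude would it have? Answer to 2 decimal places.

m ≈ 10.75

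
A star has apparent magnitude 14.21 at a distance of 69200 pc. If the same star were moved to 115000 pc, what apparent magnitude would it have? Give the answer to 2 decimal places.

m ≈ 15.31

Flux ∝ 1/d², so Δm = 5 log₁₀(d₂/d₁) = 5 log₁₀(115000/69200) = 1.103
m₂ = m₁ + Δm = 14.21 + (1.103) = 15.313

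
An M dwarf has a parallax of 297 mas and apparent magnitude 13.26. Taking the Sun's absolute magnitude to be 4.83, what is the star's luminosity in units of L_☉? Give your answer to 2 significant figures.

L/L_☉ ≈ 4.8×10^-5

d = 1/p = 1000/297 mas = 3.367 pc
M = m − 5 log₁₀ d + 5 = 13.26 − 5·0.5272 + 5 = 15.624
M − M_☉ = 15.624 − 4.83 = 10.794
L/L_☉ = 10^(−0.4 × 10.794) = 4.814×10^-5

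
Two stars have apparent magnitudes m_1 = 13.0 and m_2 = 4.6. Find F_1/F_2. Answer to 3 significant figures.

Magnitude difference = 8.4
Flux ratio = 10^(−0.4 Δm) = 10^(−0.4 × 8.4) = 10^-3.360 = 4.365×10^-4

F_1/F_2 ≈ 4.37×10^-4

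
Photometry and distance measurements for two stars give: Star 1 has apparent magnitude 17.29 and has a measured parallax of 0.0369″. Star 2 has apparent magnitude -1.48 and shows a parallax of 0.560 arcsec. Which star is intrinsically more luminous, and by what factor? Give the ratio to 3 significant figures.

Star 1: d = 1/p = 1/0.0369″ = 27.10 pc
Star 1: M = m − 5 log₁₀ d + 5 = 17.29 − 5·1.4330 + 5 = 15.125
Star 2: d = 1/p = 1/0.560″ = 1.786 pc
Star 2: M = m − 5 log₁₀ d + 5 = -1.48 − 5·0.2518 + 5 = 2.261
ΔM = M_1 − M_2 = 15.125 − (2.261) = 12.864; smaller M is more luminous → Star 2.
L ratio = 10^(0.4 |ΔM|) = 10^5.146 = 139900

Star 2 is more luminous, by a factor of 140000.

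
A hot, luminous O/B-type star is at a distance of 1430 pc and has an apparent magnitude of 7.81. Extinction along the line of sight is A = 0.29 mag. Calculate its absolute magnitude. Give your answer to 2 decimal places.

M ≈ -3.26

5 log₁₀(d/10 pc) = 5 log₁₀(1430) − 5 = 10.777
M = m − 5 log₁₀(d/10) − A = 7.81 − 10.777 − 0.29 = -3.257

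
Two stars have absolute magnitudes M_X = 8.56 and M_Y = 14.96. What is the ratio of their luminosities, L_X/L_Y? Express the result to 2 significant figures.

L_X/L_Y ≈ 360

ΔM = M_X − M_Y = -6.40
L_X/L_Y = 10^(−0.4 ΔM) = 10^2.560 = 363.1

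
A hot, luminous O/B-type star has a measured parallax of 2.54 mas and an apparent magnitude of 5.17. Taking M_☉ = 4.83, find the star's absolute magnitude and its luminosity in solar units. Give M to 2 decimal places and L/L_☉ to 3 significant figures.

M ≈ -2.81; L/L_☉ ≈ 1130

d = 1/p = 1000/2.54 mas = 393.7 pc
M = m − 5 log₁₀ d + 5 = 5.17 − 5·2.5952 + 5 = -2.806
M − M_☉ = -2.806 − 4.83 = -7.636
L/L_☉ = 10^(−0.4 × -7.636) = 1133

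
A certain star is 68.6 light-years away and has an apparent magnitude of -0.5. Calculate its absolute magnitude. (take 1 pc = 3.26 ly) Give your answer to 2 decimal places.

d = 68.6 ly / 3.26 = 21.04 pc
5 log₁₀(d/10 pc) = 5 log₁₀(21.04) − 5 = 1.616
M = m − 5 log₁₀(d/10) = -0.5 − 1.616 = -2.116

M ≈ -2.12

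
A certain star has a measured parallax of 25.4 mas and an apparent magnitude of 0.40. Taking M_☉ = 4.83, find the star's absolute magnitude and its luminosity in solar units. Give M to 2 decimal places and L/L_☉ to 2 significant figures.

M ≈ -2.58; L/L_☉ ≈ 920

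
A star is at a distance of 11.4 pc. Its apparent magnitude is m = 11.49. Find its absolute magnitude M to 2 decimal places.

5 log₁₀(d/10 pc) = 5 log₁₀(11.40) − 5 = 0.285
M = m − 5 log₁₀(d/10) = 11.49 − 0.285 = 11.205

M ≈ 11.21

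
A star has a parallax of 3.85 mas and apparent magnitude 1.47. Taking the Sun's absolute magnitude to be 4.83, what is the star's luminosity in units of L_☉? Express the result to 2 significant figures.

d = 1/p = 1000/3.85 mas = 259.7 pc
M = m − 5 log₁₀ d + 5 = 1.47 − 5·2.4145 + 5 = -5.603
M − M_☉ = -5.603 − 4.83 = -10.433
L/L_☉ = 10^(−0.4 × -10.433) = 14900

L/L_☉ ≈ 15000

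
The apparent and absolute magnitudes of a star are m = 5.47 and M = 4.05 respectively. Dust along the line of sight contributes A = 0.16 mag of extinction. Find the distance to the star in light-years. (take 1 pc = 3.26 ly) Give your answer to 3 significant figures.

d ≈ 58.2 ly

m − M = 5 log₁₀(d/10 pc) + A  ⇒  5.47 − (4.05) − 0.16 = 5 log₁₀(d/10)
1.260 = 5 log₁₀(d/10)
log₁₀ d = (m − M − A)/5 + 1 = 1.2520
d = 10^1.2520 = 17.86 pc
= 58.24 ly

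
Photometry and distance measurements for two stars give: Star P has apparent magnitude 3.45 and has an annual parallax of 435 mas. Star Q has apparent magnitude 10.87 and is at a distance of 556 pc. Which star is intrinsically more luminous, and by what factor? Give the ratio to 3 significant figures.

Star Q is more luminous, by a factor of 63.0.

Star P: p = 435 mas = 0.435″ → d = 1/p = 2.299 pc
Star P: M = m − 5 log₁₀ d + 5 = 3.45 − 5·0.3615 + 5 = 6.642
Star Q: M = m − 5 log₁₀ d + 5 = 10.87 − 5·2.7451 + 5 = 2.145
ΔM = M_P − M_Q = 6.642 − (2.145) = 4.498; smaller M is more luminous → Star Q.
L ratio = 10^(0.4 |ΔM|) = 10^1.799 = 62.97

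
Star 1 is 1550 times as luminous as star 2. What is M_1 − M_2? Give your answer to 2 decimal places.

M_1 − M_2 ≈ -7.98

Pogson: ΔM = −2.5 log₁₀(ratio) = −2.5 log₁₀(1550) = −2.5 × 3.1903 = -7.976
Star 1 is brighter, so it has the smaller magnitude: the difference is negative.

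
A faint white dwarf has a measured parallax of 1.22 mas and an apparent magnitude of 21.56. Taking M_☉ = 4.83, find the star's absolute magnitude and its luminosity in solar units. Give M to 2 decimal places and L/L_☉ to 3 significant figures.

d = 1/p = 1000/1.22 mas = 819.7 pc
M = m − 5 log₁₀ d + 5 = 21.56 − 5·2.9136 + 5 = 11.992
M − M_☉ = 11.992 − 4.83 = 7.162
L/L_☉ = 10^(−0.4 × 7.162) = 1.365×10^-3

M ≈ 11.99; L/L_☉ ≈ 1.37×10^-3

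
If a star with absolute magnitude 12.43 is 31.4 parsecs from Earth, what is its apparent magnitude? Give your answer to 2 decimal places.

m ≈ 14.91

m = M + 5 log₁₀ d − 5 = 12.43 + 5·1.4969 − 5 = 14.915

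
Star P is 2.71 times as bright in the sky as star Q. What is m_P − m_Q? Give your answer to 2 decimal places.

Pogson: Δm = −2.5 log₁₀(ratio) = −2.5 log₁₀(2.71) = −2.5 × 0.4330 = -1.082
Star P is brighter, so it has the smaller magnitude: the difference is negative.

m_P − m_Q ≈ -1.08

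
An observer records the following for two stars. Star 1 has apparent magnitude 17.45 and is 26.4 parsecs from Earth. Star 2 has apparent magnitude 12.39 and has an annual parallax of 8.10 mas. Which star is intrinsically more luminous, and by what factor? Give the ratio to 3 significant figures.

Star 2 is more luminous, by a factor of 2310.

Star 1: M = m − 5 log₁₀ d + 5 = 17.45 − 5·1.4216 + 5 = 15.342
Star 2: p = 8.10 mas = 8.10×10^-3″ → d = 1/p = 123.5 pc
Star 2: M = m − 5 log₁₀ d + 5 = 12.39 − 5·2.0915 + 5 = 6.932
ΔM = M_1 − M_2 = 15.342 − (6.932) = 8.410; smaller M is more luminous → Star 2.
L ratio = 10^(0.4 |ΔM|) = 10^3.364 = 2311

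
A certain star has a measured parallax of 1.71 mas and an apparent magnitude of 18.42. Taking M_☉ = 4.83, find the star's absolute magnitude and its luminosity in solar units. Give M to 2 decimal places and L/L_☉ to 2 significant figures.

d = 1/p = 1000/1.71 mas = 584.8 pc
M = m − 5 log₁₀ d + 5 = 18.42 − 5·2.7670 + 5 = 9.585
M − M_☉ = 9.585 − 4.83 = 4.755
L/L_☉ = 10^(−0.4 × 4.755) = 0.01253

M ≈ 9.58; L/L_☉ ≈ 0.013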